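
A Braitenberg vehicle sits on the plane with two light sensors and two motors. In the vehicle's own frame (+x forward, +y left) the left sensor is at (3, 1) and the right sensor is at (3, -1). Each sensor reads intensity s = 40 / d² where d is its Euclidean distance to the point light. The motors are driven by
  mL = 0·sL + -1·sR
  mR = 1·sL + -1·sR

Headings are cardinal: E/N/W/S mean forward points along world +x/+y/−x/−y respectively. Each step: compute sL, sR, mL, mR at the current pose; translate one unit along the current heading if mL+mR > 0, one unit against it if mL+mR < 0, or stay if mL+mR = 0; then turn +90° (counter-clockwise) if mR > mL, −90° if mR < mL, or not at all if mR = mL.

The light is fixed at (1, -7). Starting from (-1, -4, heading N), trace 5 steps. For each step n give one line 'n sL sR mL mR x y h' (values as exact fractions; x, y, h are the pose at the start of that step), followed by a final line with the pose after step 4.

0 8/9 40/37 -40/37 -64/333 -1 -4 N
1 20/13 20/17 -20/17 80/221 -1 -5 W
2 40 8 -8 32 0 -5 S
3 5 10 -10 -5 0 -6 E
4 8/5 40/17 -40/17 -64/85 -1 -6 N
final -1 -7 W

n=0: pose=(-1,-4,N); sL=8/9, sR=40/37; mL=-40/37, mR=-64/333; mL+mR=-424/333 → advance -1; mR−mL=8/9 → turn +1·90°
n=1: pose=(-1,-5,W); sL=20/13, sR=20/17; mL=-20/17, mR=80/221; mL+mR=-180/221 → advance -1; mR−mL=20/13 → turn +1·90°
n=2: pose=(0,-5,S); sL=40, sR=8; mL=-8, mR=32; mL+mR=24 → advance +1; mR−mL=40 → turn +1·90°
n=3: pose=(0,-6,E); sL=5, sR=10; mL=-10, mR=-5; mL+mR=-15 → advance -1; mR−mL=5 → turn +1·90°
n=4: pose=(-1,-6,N); sL=8/5, sR=40/17; mL=-40/17, mR=-64/85; mL+mR=-264/85 → advance -1; mR−mL=8/5 → turn +1·90°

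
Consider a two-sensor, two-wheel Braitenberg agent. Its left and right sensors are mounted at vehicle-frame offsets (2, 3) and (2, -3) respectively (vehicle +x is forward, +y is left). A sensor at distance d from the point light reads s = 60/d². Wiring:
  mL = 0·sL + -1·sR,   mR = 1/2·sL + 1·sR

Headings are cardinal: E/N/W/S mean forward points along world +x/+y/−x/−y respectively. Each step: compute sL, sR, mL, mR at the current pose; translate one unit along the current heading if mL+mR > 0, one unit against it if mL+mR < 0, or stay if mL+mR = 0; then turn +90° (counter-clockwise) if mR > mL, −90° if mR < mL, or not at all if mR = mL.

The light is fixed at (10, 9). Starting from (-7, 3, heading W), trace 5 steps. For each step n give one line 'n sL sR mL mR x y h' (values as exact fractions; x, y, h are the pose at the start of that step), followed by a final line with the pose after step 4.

0 30/221 6/37 -6/37 1881/8177 -7 3 W
1 60/289 12/101 -12/101 6498/29189 -8 3 S
2 15/68 15/89 -15/89 3375/12104 -8 2 E
3 12/85 60/221 -60/221 378/1105 -7 2 N
4 30/221 6/37 -6/37 1881/8177 -7 3 W
final -8 3 S

n=0: pose=(-7,3,W); sL=30/221, sR=6/37; mL=-6/37, mR=1881/8177; mL+mR=15/221 → advance +1; mR−mL=3207/8177 → turn +1·90°
n=1: pose=(-8,3,S); sL=60/289, sR=12/101; mL=-12/101, mR=6498/29189; mL+mR=30/289 → advance +1; mR−mL=9966/29189 → turn +1·90°
n=2: pose=(-8,2,E); sL=15/68, sR=15/89; mL=-15/89, mR=3375/12104; mL+mR=15/136 → advance +1; mR−mL=5415/12104 → turn +1·90°
n=3: pose=(-7,2,N); sL=12/85, sR=60/221; mL=-60/221, mR=378/1105; mL+mR=6/85 → advance +1; mR−mL=678/1105 → turn +1·90°
n=4: pose=(-7,3,W); sL=30/221, sR=6/37; mL=-6/37, mR=1881/8177; mL+mR=15/221 → advance +1; mR−mL=3207/8177 → turn +1·90°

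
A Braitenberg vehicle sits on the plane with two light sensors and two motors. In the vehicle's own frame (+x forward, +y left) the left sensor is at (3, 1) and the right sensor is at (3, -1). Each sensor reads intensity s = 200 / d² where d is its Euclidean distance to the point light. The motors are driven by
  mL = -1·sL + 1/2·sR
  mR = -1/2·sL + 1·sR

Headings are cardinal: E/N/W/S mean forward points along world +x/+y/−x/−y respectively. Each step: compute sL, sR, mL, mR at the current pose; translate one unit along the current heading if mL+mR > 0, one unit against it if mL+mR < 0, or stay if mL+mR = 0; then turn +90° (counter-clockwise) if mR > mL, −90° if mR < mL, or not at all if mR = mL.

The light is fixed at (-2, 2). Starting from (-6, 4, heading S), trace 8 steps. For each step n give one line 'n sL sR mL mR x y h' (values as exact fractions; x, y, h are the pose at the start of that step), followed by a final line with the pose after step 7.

0 20 100/13 -210/13 -30/13 -6 4 S
1 200/17 40 140/17 580/17 -6 5 E
2 50/13 5 -35/26 40/13 -5 5 N
3 40/9 200/61 -1540/549 580/549 -5 6 W
4 100 20 -90 -30 -4 6 S
5 200/37 200/17 300/629 5700/629 -4 7 E
6 50/17 25/8 -375/272 225/136 -3 7 N
7 200/41 40/13 -1780/533 340/533 -3 8 W
final -2 8 S

n=0: pose=(-6,4,S); sL=20, sR=100/13; mL=-210/13, mR=-30/13; mL+mR=-240/13 → advance -1; mR−mL=180/13 → turn +1·90°
n=1: pose=(-6,5,E); sL=200/17, sR=40; mL=140/17, mR=580/17; mL+mR=720/17 → advance +1; mR−mL=440/17 → turn +1·90°
n=2: pose=(-5,5,N); sL=50/13, sR=5; mL=-35/26, mR=40/13; mL+mR=45/26 → advance +1; mR−mL=115/26 → turn +1·90°
n=3: pose=(-5,6,W); sL=40/9, sR=200/61; mL=-1540/549, mR=580/549; mL+mR=-320/183 → advance -1; mR−mL=2120/549 → turn +1·90°
n=4: pose=(-4,6,S); sL=100, sR=20; mL=-90, mR=-30; mL+mR=-120 → advance -1; mR−mL=60 → turn +1·90°
n=5: pose=(-4,7,E); sL=200/37, sR=200/17; mL=300/629, mR=5700/629; mL+mR=6000/629 → advance +1; mR−mL=5400/629 → turn +1·90°
n=6: pose=(-3,7,N); sL=50/17, sR=25/8; mL=-375/272, mR=225/136; mL+mR=75/272 → advance +1; mR−mL=825/272 → turn +1·90°
n=7: pose=(-3,8,W); sL=200/41, sR=40/13; mL=-1780/533, mR=340/533; mL+mR=-1440/533 → advance -1; mR−mL=2120/533 → turn +1·90°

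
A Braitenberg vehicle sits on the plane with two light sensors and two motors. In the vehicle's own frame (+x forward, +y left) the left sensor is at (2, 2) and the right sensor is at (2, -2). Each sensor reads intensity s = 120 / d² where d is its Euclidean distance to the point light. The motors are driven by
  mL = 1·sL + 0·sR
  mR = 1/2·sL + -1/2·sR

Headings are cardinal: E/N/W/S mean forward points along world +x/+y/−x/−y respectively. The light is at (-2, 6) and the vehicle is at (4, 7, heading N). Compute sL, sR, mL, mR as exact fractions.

left sensor world pos  = (2, 9); dL² = 25
right sensor world pos = (6, 9); dR² = 73
sL = 120/25 = 24/5
sR = 120/73 = 120/73
mL = 1·sL + 0·sR = 24/5
mR = 1/2·sL + -1/2·sR = 576/365

24/5 120/73 24/5 576/365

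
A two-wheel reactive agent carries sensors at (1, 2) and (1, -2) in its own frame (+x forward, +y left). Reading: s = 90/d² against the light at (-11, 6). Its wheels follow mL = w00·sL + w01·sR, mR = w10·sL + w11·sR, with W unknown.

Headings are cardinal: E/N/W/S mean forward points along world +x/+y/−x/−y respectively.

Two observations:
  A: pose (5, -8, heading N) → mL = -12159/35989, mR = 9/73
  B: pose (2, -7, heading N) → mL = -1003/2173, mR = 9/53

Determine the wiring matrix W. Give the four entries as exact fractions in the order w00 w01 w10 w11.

obs A: pose=(5,-8,N) → sL=18/73, sR=90/493, mL=-12159/35989, mR=9/73
obs B: pose=(2,-7,N) → sL=18/53, sR=10/41, mL=-1003/2173, mR=9/53
sensor matrix S = [[18/73, 90/493], [18/53, 10/41]]; det S = -145440/78204097
solve [mL_A; mL_B] = S·[w00; w01] and [mR_A; mR_B] = S·[w10; w11]:
  w00 = -1, w01 = -1/2, w10 = 1/2, w11 = 0

-1 -1/2 1/2 0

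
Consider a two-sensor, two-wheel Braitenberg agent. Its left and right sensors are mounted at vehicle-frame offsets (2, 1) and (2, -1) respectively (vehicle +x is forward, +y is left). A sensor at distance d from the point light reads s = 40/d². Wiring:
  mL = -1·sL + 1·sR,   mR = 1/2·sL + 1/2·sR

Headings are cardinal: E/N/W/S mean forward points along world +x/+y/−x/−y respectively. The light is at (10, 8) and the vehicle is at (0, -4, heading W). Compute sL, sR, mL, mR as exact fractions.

left sensor world pos  = (-2, -5); dL² = 313
right sensor world pos = (-2, -3); dR² = 265
sL = 40/313 = 40/313
sR = 40/265 = 8/53
mL = -1·sL + 1·sR = 384/16589
mR = 1/2·sL + 1/2·sR = 2312/16589

40/313 8/53 384/16589 2312/16589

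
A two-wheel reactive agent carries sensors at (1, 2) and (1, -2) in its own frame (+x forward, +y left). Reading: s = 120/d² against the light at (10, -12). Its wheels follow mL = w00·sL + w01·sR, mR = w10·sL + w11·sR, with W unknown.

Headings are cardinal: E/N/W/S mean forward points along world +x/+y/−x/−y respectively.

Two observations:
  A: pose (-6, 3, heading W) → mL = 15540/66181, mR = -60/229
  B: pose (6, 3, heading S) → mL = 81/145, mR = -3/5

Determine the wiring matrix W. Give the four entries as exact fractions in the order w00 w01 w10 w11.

obs A: pose=(-6,3,W) → sL=60/229, sR=60/289, mL=15540/66181, mR=-60/229
obs B: pose=(6,3,S) → sL=3/5, sR=15/29, mL=81/145, mR=-3/5
sensor matrix S = [[60/229, 60/289], [3/5, 15/29]]; det S = 21024/1919249
solve [mL_A; mL_B] = S·[w00; w01] and [mR_A; mR_B] = S·[w10; w11]:
  w00 = 1/2, w01 = 1/2, w10 = -1, w11 = 0

1/2 1/2 -1 0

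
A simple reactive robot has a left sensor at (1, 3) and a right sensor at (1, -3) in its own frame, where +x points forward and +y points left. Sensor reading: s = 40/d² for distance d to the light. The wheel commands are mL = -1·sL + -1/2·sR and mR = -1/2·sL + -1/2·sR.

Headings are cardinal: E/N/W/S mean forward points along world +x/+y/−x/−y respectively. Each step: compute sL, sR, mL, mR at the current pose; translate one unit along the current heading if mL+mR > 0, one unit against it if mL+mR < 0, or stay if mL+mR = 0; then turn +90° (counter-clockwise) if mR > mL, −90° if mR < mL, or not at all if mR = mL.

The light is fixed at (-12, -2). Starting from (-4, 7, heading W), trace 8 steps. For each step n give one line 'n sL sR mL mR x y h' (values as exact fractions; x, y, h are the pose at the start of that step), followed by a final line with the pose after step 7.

n=0: pose=(-4,7,W); sL=8/17, sR=40/193; mL=-1884/3281, mR=-1112/3281; mL+mR=-2996/3281 → advance -1; mR−mL=4/17 → turn +1·90°
n=1: pose=(-3,7,S); sL=5/26, sR=2/5; mL=-51/130, mR=-77/260; mL+mR=-179/260 → advance -1; mR−mL=5/52 → turn +1·90°
n=2: pose=(-3,8,E); sL=40/269, sR=40/149; mL=-11340/40081, mR=-8360/40081; mL+mR=-19700/40081 → advance -1; mR−mL=20/269 → turn +1·90°
n=3: pose=(-4,8,N); sL=20/73, sR=20/121; mL=-3150/8833, mR=-1940/8833; mL+mR=-5090/8833 → advance -1; mR−mL=10/73 → turn +1·90°
n=4: pose=(-4,7,W); sL=8/17, sR=40/193; mL=-1884/3281, mR=-1112/3281; mL+mR=-2996/3281 → advance -1; mR−mL=4/17 → turn +1·90°
n=5: pose=(-3,7,S); sL=5/26, sR=2/5; mL=-51/130, mR=-77/260; mL+mR=-179/260 → advance -1; mR−mL=5/52 → turn +1·90°
n=6: pose=(-3,8,E); sL=40/269, sR=40/149; mL=-11340/40081, mR=-8360/40081; mL+mR=-19700/40081 → advance -1; mR−mL=20/269 → turn +1·90°
n=7: pose=(-4,8,N); sL=20/73, sR=20/121; mL=-3150/8833, mR=-1940/8833; mL+mR=-5090/8833 → advance -1; mR−mL=10/73 → turn +1·90°

0 8/17 40/193 -1884/3281 -1112/3281 -4 7 W
1 5/26 2/5 -51/130 -77/260 -3 7 S
2 40/269 40/149 -11340/40081 -8360/40081 -3 8 E
3 20/73 20/121 -3150/8833 -1940/8833 -4 8 N
4 8/17 40/193 -1884/3281 -1112/3281 -4 7 W
5 5/26 2/5 -51/130 -77/260 -3 7 S
6 40/269 40/149 -11340/40081 -8360/40081 -3 8 E
7 20/73 20/121 -3150/8833 -1940/8833 -4 8 N
final -4 7 W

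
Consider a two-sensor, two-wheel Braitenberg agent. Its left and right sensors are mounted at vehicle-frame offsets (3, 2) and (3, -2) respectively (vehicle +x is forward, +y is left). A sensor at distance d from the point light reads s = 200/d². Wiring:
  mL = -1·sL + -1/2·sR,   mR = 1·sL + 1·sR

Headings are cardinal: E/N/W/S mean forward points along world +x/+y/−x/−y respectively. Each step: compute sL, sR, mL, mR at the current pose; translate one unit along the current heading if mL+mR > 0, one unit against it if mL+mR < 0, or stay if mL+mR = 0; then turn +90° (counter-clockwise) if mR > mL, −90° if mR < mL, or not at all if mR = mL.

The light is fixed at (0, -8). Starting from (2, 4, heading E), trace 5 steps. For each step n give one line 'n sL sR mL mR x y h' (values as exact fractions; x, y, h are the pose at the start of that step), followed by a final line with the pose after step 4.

n=0: pose=(2,4,E); sL=200/221, sR=8/5; mL=-1884/1105, mR=2768/1105; mL+mR=4/5 → advance +1; mR−mL=4652/1105 → turn +1·90°
n=1: pose=(3,4,N); sL=100/113, sR=4/5; mL=-726/565, mR=952/565; mL+mR=2/5 → advance +1; mR−mL=1678/565 → turn +1·90°
n=2: pose=(3,5,W); sL=200/121, sR=8/9; mL=-2284/1089, mR=2768/1089; mL+mR=4/9 → advance +1; mR−mL=1684/363 → turn +1·90°
n=3: pose=(2,5,S); sL=50/29, sR=2; mL=-79/29, mR=108/29; mL+mR=1 → advance +1; mR−mL=187/29 → turn +1·90°
n=4: pose=(2,4,E); sL=200/221, sR=8/5; mL=-1884/1105, mR=2768/1105; mL+mR=4/5 → advance +1; mR−mL=4652/1105 → turn +1·90°

0 200/221 8/5 -1884/1105 2768/1105 2 4 E
1 100/113 4/5 -726/565 952/565 3 4 N
2 200/121 8/9 -2284/1089 2768/1089 3 5 W
3 50/29 2 -79/29 108/29 2 5 S
4 200/221 8/5 -1884/1105 2768/1105 2 4 E
final 3 4 N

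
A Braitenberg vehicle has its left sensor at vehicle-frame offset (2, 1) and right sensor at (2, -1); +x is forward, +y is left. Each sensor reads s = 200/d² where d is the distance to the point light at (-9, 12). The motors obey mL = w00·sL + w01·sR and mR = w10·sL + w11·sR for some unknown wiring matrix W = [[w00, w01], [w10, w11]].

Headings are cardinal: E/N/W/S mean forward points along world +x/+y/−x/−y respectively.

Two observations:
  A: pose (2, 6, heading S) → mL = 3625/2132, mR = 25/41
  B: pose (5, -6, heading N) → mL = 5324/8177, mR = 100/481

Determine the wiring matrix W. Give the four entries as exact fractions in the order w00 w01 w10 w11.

1/2 1 0 1/2

obs A: pose=(2,6,S) → sL=25/26, sR=50/41, mL=3625/2132, mR=25/41
obs B: pose=(5,-6,N) → sL=8/17, sR=200/481, mL=5324/8177, mR=100/481
sensor matrix S = [[25/26, 50/41], [8/17, 200/481]]; det S = -758700/4358341
solve [mL_A; mL_B] = S·[w00; w01] and [mR_A; mR_B] = S·[w10; w11]:
  w00 = 1/2, w01 = 1, w10 = 0, w11 = 1/2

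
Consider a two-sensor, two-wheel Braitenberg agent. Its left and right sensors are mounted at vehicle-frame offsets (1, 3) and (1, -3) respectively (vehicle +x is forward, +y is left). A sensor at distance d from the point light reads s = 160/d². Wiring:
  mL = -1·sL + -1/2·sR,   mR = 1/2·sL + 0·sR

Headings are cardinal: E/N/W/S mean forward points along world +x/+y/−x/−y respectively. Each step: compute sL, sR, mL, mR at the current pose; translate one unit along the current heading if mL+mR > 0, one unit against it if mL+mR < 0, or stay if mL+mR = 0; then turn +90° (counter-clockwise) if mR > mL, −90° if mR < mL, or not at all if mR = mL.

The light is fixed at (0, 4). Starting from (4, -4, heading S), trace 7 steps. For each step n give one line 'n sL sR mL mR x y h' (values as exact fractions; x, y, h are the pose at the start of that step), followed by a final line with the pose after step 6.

n=0: pose=(4,-4,S); sL=16/13, sR=80/41; mL=-1176/533, mR=8/13; mL+mR=-848/533 → advance -1; mR−mL=1504/533 → turn +1·90°
n=1: pose=(4,-3,E); sL=160/41, sR=32/25; mL=-4656/1025, mR=80/41; mL+mR=-2656/1025 → advance -1; mR−mL=6656/1025 → turn +1·90°
n=2: pose=(3,-3,N); sL=40/9, sR=20/9; mL=-50/9, mR=20/9; mL+mR=-10/3 → advance -1; mR−mL=70/9 → turn +1·90°
n=3: pose=(3,-4,W); sL=32/25, sR=160/29; mL=-2928/725, mR=16/25; mL+mR=-2464/725 → advance -1; mR−mL=3392/725 → turn +1·90°
n=4: pose=(4,-4,S); sL=16/13, sR=80/41; mL=-1176/533, mR=8/13; mL+mR=-848/533 → advance -1; mR−mL=1504/533 → turn +1·90°
n=5: pose=(4,-3,E); sL=160/41, sR=32/25; mL=-4656/1025, mR=80/41; mL+mR=-2656/1025 → advance -1; mR−mL=6656/1025 → turn +1·90°
n=6: pose=(3,-3,N); sL=40/9, sR=20/9; mL=-50/9, mR=20/9; mL+mR=-10/3 → advance -1; mR−mL=70/9 → turn +1·90°

0 16/13 80/41 -1176/533 8/13 4 -4 S
1 160/41 32/25 -4656/1025 80/41 4 -3 E
2 40/9 20/9 -50/9 20/9 3 -3 N
3 32/25 160/29 -2928/725 16/25 3 -4 W
4 16/13 80/41 -1176/533 8/13 4 -4 S
5 160/41 32/25 -4656/1025 80/41 4 -3 E
6 40/9 20/9 -50/9 20/9 3 -3 N
final 3 -4 W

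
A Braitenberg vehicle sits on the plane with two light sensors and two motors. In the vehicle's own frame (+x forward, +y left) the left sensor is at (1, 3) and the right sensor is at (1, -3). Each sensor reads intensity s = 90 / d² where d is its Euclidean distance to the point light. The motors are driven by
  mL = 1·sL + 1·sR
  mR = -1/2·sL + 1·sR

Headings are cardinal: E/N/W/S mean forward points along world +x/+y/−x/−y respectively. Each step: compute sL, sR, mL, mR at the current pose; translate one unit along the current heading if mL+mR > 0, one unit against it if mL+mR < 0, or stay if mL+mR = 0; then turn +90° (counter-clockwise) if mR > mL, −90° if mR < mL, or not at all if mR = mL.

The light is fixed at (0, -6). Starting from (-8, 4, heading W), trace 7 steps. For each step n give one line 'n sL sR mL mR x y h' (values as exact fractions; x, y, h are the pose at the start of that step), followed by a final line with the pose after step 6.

0 9/13 9/25 342/325 9/650 -8 4 W
1 18/53 90/157 7596/8321 3357/8321 -9 4 N
2 9/26 45/64 873/832 441/832 -9 5 E
3 18/25 90/221 6228/5525 261/5525 -8 5 S
4 9/13 9/25 342/325 9/650 -8 4 W
5 18/53 90/157 7596/8321 3357/8321 -9 4 N
6 9/26 45/64 873/832 441/832 -9 5 E
final -8 5 S

n=0: pose=(-8,4,W); sL=9/13, sR=9/25; mL=342/325, mR=9/650; mL+mR=693/650 → advance +1; mR−mL=-27/26 → turn -1·90°
n=1: pose=(-9,4,N); sL=18/53, sR=90/157; mL=7596/8321, mR=3357/8321; mL+mR=10953/8321 → advance +1; mR−mL=-27/53 → turn -1·90°
n=2: pose=(-9,5,E); sL=9/26, sR=45/64; mL=873/832, mR=441/832; mL+mR=657/416 → advance +1; mR−mL=-27/52 → turn -1·90°
n=3: pose=(-8,5,S); sL=18/25, sR=90/221; mL=6228/5525, mR=261/5525; mL+mR=6489/5525 → advance +1; mR−mL=-27/25 → turn -1·90°
n=4: pose=(-8,4,W); sL=9/13, sR=9/25; mL=342/325, mR=9/650; mL+mR=693/650 → advance +1; mR−mL=-27/26 → turn -1·90°
n=5: pose=(-9,4,N); sL=18/53, sR=90/157; mL=7596/8321, mR=3357/8321; mL+mR=10953/8321 → advance +1; mR−mL=-27/53 → turn -1·90°
n=6: pose=(-9,5,E); sL=9/26, sR=45/64; mL=873/832, mR=441/832; mL+mR=657/416 → advance +1; mR−mL=-27/52 → turn -1·90°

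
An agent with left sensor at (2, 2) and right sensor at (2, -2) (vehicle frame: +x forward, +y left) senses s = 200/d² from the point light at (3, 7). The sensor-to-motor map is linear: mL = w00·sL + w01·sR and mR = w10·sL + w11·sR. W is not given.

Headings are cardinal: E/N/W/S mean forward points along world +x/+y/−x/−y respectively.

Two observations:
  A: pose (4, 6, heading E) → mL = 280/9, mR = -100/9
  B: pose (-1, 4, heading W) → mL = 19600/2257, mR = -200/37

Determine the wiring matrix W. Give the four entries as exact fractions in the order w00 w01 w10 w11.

obs A: pose=(4,6,E) → sL=20, sR=100/9, mL=280/9, mR=-100/9
obs B: pose=(-1,4,W) → sL=200/61, sR=200/37, mL=19600/2257, mR=-200/37
sensor matrix S = [[20, 100/9], [200/61, 200/37]]; det S = 1456000/20313
solve [mL_A; mL_B] = S·[w00; w01] and [mR_A; mR_B] = S·[w10; w11]:
  w00 = 1, w01 = 1, w10 = 0, w11 = -1

1 1 0 -1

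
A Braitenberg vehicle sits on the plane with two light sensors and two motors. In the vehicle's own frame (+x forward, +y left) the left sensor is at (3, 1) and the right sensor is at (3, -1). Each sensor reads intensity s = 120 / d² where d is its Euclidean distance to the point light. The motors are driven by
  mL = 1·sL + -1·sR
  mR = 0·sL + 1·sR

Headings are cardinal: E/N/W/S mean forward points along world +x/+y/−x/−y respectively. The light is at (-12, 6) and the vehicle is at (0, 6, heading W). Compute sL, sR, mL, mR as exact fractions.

left sensor world pos  = (-3, 5); dL² = 82
right sensor world pos = (-3, 7); dR² = 82
sL = 120/82 = 60/41
sR = 120/82 = 60/41
mL = 1·sL + -1·sR = 0
mR = 0·sL + 1·sR = 60/41

60/41 60/41 0 60/41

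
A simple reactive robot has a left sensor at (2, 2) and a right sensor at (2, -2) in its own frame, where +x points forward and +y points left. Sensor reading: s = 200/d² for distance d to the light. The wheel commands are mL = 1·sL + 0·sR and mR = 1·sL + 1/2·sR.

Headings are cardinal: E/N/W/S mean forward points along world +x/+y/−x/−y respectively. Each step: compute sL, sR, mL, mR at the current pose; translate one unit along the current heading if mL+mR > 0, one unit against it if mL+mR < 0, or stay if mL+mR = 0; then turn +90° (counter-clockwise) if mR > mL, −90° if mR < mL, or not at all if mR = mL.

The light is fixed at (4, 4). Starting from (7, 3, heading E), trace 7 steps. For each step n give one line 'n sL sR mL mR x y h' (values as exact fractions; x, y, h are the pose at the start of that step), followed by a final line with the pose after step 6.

0 100/13 100/17 100/13 2350/221 7 3 E
1 40 200/37 40 1580/37 8 3 N
2 25 25 25 75/2 8 4 W
3 200/29 40 200/29 780/29 7 4 S
4 100/13 100/17 100/13 2350/221 7 3 E
5 40 200/37 40 1580/37 8 3 N
6 25 25 25 75/2 8 4 W
final 7 4 S

n=0: pose=(7,3,E); sL=100/13, sR=100/17; mL=100/13, mR=2350/221; mL+mR=4050/221 → advance +1; mR−mL=50/17 → turn +1·90°
n=1: pose=(8,3,N); sL=40, sR=200/37; mL=40, mR=1580/37; mL+mR=3060/37 → advance +1; mR−mL=100/37 → turn +1·90°
n=2: pose=(8,4,W); sL=25, sR=25; mL=25, mR=75/2; mL+mR=125/2 → advance +1; mR−mL=25/2 → turn +1·90°
n=3: pose=(7,4,S); sL=200/29, sR=40; mL=200/29, mR=780/29; mL+mR=980/29 → advance +1; mR−mL=20 → turn +1·90°
n=4: pose=(7,3,E); sL=100/13, sR=100/17; mL=100/13, mR=2350/221; mL+mR=4050/221 → advance +1; mR−mL=50/17 → turn +1·90°
n=5: pose=(8,3,N); sL=40, sR=200/37; mL=40, mR=1580/37; mL+mR=3060/37 → advance +1; mR−mL=100/37 → turn +1·90°
n=6: pose=(8,4,W); sL=25, sR=25; mL=25, mR=75/2; mL+mR=125/2 → advance +1; mR−mL=25/2 → turn +1·90°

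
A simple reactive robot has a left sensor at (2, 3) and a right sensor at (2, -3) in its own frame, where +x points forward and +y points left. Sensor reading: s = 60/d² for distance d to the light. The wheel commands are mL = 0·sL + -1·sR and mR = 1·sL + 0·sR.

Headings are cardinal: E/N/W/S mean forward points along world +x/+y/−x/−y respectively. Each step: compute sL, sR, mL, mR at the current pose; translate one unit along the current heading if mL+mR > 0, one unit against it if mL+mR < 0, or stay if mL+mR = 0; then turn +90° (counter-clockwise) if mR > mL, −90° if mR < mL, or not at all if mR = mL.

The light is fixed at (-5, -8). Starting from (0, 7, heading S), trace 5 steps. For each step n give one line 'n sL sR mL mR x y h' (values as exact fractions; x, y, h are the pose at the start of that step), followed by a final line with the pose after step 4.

0 60/233 60/173 -60/173 60/233 0 7 S
1 6/41 30/109 -30/109 6/41 0 8 E
2 12/65 60/373 -60/373 12/65 -1 8 N
3 3/10 15/101 -15/101 3/10 -1 9 W
4 20/87 4/15 -4/15 20/87 -2 9 S
final -2 10 E

n=0: pose=(0,7,S); sL=60/233, sR=60/173; mL=-60/173, mR=60/233; mL+mR=-3600/40309 → advance -1; mR−mL=24360/40309 → turn +1·90°
n=1: pose=(0,8,E); sL=6/41, sR=30/109; mL=-30/109, mR=6/41; mL+mR=-576/4469 → advance -1; mR−mL=1884/4469 → turn +1·90°
n=2: pose=(-1,8,N); sL=12/65, sR=60/373; mL=-60/373, mR=12/65; mL+mR=576/24245 → advance +1; mR−mL=8376/24245 → turn +1·90°
n=3: pose=(-1,9,W); sL=3/10, sR=15/101; mL=-15/101, mR=3/10; mL+mR=153/1010 → advance +1; mR−mL=453/1010 → turn +1·90°
n=4: pose=(-2,9,S); sL=20/87, sR=4/15; mL=-4/15, mR=20/87; mL+mR=-16/435 → advance -1; mR−mL=72/145 → turn +1·90°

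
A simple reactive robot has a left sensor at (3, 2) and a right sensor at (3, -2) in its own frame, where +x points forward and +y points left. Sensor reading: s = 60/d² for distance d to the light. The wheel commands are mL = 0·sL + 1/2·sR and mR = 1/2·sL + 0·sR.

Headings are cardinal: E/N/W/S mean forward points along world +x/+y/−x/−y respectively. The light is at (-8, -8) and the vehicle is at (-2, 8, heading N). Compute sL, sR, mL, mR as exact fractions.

60/377 12/85 6/85 30/377

left sensor world pos  = (-4, 11); dL² = 377
right sensor world pos = (0, 11); dR² = 425
sL = 60/377 = 60/377
sR = 60/425 = 12/85
mL = 0·sL + 1/2·sR = 6/85
mR = 1/2·sL + 0·sR = 30/377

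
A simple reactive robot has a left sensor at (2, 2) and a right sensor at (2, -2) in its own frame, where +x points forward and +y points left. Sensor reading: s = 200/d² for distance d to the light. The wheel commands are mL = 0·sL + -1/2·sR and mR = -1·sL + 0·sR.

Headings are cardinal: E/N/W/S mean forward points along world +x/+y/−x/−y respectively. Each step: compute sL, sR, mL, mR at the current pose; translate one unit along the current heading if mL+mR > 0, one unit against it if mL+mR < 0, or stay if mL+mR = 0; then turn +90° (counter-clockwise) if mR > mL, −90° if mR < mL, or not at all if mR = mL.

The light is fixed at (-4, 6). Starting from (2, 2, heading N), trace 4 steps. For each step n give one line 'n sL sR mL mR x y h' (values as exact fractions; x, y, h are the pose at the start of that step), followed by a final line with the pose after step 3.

n=0: pose=(2,2,N); sL=10, sR=50/17; mL=-25/17, mR=-10; mL+mR=-195/17 → advance -1; mR−mL=-145/17 → turn -1·90°
n=1: pose=(2,1,E); sL=200/73, sR=200/113; mL=-100/113, mR=-200/73; mL+mR=-29900/8249 → advance -1; mR−mL=-15300/8249 → turn -1·90°
n=2: pose=(1,1,S); sL=100/49, sR=100/29; mL=-50/29, mR=-100/49; mL+mR=-5350/1421 → advance -1; mR−mL=-450/1421 → turn -1·90°
n=3: pose=(1,2,W); sL=40/9, sR=200/13; mL=-100/13, mR=-40/9; mL+mR=-1420/117 → advance -1; mR−mL=380/117 → turn +1·90°

0 10 50/17 -25/17 -10 2 2 N
1 200/73 200/113 -100/113 -200/73 2 1 E
2 100/49 100/29 -50/29 -100/49 1 1 S
3 40/9 200/13 -100/13 -40/9 1 2 W
final 2 2 S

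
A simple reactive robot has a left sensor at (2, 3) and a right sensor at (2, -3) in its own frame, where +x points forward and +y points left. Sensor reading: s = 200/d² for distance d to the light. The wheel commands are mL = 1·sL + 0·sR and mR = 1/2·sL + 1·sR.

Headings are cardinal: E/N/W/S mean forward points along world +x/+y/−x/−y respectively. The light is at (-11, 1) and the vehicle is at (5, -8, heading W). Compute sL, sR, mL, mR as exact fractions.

left sensor world pos  = (3, -11); dL² = 340
right sensor world pos = (3, -5); dR² = 232
sL = 200/340 = 10/17
sR = 200/232 = 25/29
mL = 1·sL + 0·sR = 10/17
mR = 1/2·sL + 1·sR = 570/493

10/17 25/29 10/17 570/493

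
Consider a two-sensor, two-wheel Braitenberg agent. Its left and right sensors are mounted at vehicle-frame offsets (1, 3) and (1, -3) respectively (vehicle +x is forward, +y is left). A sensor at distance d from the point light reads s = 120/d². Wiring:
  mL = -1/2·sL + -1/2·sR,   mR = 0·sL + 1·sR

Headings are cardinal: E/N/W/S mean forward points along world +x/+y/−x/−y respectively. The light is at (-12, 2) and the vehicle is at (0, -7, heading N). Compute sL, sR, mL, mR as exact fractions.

24/29 120/289 -5208/8381 120/289

left sensor world pos  = (-3, -6); dL² = 145
right sensor world pos = (3, -6); dR² = 289
sL = 120/145 = 24/29
sR = 120/289 = 120/289
mL = -1/2·sL + -1/2·sR = -5208/8381
mR = 0·sL + 1·sR = 120/289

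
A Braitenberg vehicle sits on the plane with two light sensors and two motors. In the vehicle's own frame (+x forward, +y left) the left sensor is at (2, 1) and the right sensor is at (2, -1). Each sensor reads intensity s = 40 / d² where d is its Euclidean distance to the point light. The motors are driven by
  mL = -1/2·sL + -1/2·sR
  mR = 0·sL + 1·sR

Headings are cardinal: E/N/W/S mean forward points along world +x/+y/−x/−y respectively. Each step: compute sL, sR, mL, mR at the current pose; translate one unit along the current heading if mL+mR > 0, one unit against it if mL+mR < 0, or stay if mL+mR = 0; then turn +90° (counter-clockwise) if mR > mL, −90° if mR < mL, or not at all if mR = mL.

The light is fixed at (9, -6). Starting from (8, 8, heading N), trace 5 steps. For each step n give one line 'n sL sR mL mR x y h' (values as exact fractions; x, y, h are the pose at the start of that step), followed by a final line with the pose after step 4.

n=0: pose=(8,8,N); sL=2/13, sR=5/32; mL=-129/832, mR=5/32; mL+mR=1/832 → advance +1; mR−mL=259/832 → turn +1·90°
n=1: pose=(8,9,W); sL=8/41, sR=8/53; mL=-376/2173, mR=8/53; mL+mR=-48/2173 → advance -1; mR−mL=704/2173 → turn +1·90°
n=2: pose=(9,9,S); sL=4/17, sR=4/17; mL=-4/17, mR=4/17; mL+mR=0 → advance +0; mR−mL=8/17 → turn +1·90°
n=3: pose=(9,9,E); sL=2/13, sR=1/5; mL=-23/130, mR=1/5; mL+mR=3/130 → advance +1; mR−mL=49/130 → turn +1·90°
n=4: pose=(10,9,N); sL=40/289, sR=40/293; mL=-11640/84677, mR=40/293; mL+mR=-80/84677 → advance -1; mR−mL=23200/84677 → turn +1·90°

0 2/13 5/32 -129/832 5/32 8 8 N
1 8/41 8/53 -376/2173 8/53 8 9 W
2 4/17 4/17 -4/17 4/17 9 9 S
3 2/13 1/5 -23/130 1/5 9 9 E
4 40/289 40/293 -11640/84677 40/293 10 9 N
final 10 8 W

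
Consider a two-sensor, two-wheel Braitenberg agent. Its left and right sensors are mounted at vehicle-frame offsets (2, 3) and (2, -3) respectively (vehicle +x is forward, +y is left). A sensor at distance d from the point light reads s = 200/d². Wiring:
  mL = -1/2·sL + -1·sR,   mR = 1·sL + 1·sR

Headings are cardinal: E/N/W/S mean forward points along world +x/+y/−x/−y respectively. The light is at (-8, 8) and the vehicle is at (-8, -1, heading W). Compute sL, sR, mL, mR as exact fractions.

50/37 5 -210/37 235/37

left sensor world pos  = (-10, -4); dL² = 148
right sensor world pos = (-10, 2); dR² = 40
sL = 200/148 = 50/37
sR = 200/40 = 5
mL = -1/2·sL + -1·sR = -210/37
mR = 1·sL + 1·sR = 235/37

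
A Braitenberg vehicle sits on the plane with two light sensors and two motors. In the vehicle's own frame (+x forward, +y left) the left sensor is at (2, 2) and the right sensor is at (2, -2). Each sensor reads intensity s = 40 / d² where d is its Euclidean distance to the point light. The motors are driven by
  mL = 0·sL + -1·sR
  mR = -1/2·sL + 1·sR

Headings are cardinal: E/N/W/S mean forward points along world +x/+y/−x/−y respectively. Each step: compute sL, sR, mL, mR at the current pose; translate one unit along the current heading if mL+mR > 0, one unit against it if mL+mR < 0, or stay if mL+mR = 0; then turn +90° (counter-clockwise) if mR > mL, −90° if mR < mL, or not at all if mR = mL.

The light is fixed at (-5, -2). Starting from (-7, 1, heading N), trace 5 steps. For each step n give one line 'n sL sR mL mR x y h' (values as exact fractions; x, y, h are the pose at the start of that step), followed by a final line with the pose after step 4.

0 40/41 8/5 -8/5 228/205 -7 1 N
1 5/2 5/4 -5/4 0 -7 0 W
2 40 40/9 -40/9 -140/9 -6 0 S
3 4 20/17 -20/17 -14/17 -6 1 W
4 8 8 -8 4 -5 1 S
final -5 2 E

n=0: pose=(-7,1,N); sL=40/41, sR=8/5; mL=-8/5, mR=228/205; mL+mR=-20/41 → advance -1; mR−mL=556/205 → turn +1·90°
n=1: pose=(-7,0,W); sL=5/2, sR=5/4; mL=-5/4, mR=0; mL+mR=-5/4 → advance -1; mR−mL=5/4 → turn +1·90°
n=2: pose=(-6,0,S); sL=40, sR=40/9; mL=-40/9, mR=-140/9; mL+mR=-20 → advance -1; mR−mL=-100/9 → turn -1·90°
n=3: pose=(-6,1,W); sL=4, sR=20/17; mL=-20/17, mR=-14/17; mL+mR=-2 → advance -1; mR−mL=6/17 → turn +1·90°
n=4: pose=(-5,1,S); sL=8, sR=8; mL=-8, mR=4; mL+mR=-4 → advance -1; mR−mL=12 → turn +1·90°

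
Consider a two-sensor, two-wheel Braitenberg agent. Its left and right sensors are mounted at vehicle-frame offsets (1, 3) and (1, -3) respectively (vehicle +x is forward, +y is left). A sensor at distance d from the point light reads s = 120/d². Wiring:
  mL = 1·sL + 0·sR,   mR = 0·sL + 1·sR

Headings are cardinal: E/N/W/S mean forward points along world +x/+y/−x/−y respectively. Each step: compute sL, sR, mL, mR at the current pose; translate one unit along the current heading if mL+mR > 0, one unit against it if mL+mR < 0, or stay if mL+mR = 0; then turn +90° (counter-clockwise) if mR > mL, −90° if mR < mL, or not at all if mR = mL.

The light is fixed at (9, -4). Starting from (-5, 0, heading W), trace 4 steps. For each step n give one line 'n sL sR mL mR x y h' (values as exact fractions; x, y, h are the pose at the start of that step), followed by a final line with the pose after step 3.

n=0: pose=(-5,0,W); sL=60/113, sR=60/137; mL=60/113, mR=60/137; mL+mR=15000/15481 → advance +1; mR−mL=-1440/15481 → turn -1·90°
n=1: pose=(-6,0,N); sL=120/349, sR=120/169; mL=120/349, mR=120/169; mL+mR=62160/58981 → advance +1; mR−mL=21600/58981 → turn +1·90°
n=2: pose=(-6,1,W); sL=6/13, sR=3/8; mL=6/13, mR=3/8; mL+mR=87/104 → advance +1; mR−mL=-9/104 → turn -1·90°
n=3: pose=(-7,1,N); sL=120/397, sR=24/41; mL=120/397, mR=24/41; mL+mR=14448/16277 → advance +1; mR−mL=4608/16277 → turn +1·90°

0 60/113 60/137 60/113 60/137 -5 0 W
1 120/349 120/169 120/349 120/169 -6 0 N
2 6/13 3/8 6/13 3/8 -6 1 W
3 120/397 24/41 120/397 24/41 -7 1 N
final -7 2 W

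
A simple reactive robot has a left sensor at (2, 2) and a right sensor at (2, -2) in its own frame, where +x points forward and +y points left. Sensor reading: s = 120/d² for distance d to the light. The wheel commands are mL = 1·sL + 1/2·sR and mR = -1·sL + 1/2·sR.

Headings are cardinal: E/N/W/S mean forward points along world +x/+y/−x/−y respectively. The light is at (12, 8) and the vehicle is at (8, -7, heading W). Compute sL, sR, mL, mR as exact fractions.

24/65 24/41 1764/2665 -204/2665

left sensor world pos  = (6, -9); dL² = 325
right sensor world pos = (6, -5); dR² = 205
sL = 120/325 = 24/65
sR = 120/205 = 24/41
mL = 1·sL + 1/2·sR = 1764/2665
mR = -1·sL + 1/2·sR = -204/2665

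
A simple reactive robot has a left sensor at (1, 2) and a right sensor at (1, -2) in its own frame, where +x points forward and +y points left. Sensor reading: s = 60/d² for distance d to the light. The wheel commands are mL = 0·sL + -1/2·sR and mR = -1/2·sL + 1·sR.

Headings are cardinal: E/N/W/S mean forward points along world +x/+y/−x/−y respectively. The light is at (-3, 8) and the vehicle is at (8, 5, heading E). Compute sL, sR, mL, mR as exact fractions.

left sensor world pos  = (9, 7); dL² = 145
right sensor world pos = (9, 3); dR² = 169
sL = 60/145 = 12/29
sR = 60/169 = 60/169
mL = 0·sL + -1/2·sR = -30/169
mR = -1/2·sL + 1·sR = 726/4901

12/29 60/169 -30/169 726/4901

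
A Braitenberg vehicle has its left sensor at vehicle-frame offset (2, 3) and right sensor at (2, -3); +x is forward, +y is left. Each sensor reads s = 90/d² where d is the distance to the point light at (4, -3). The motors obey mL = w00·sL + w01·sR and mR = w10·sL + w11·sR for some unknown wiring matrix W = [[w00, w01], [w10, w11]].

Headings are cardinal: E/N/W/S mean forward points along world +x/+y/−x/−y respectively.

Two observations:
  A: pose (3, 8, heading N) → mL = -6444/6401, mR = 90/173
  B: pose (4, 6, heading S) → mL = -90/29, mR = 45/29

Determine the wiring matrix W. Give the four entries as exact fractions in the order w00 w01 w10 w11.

-1 -1 0 1

obs A: pose=(3,8,N) → sL=18/37, sR=90/173, mL=-6444/6401, mR=90/173
obs B: pose=(4,6,S) → sL=45/29, sR=45/29, mL=-90/29, mR=45/29
sensor matrix S = [[18/37, 90/173], [45/29, 45/29]]; det S = -9720/185629
solve [mL_A; mL_B] = S·[w00; w01] and [mR_A; mR_B] = S·[w10; w11]:
  w00 = -1, w01 = -1, w10 = 0, w11 = 1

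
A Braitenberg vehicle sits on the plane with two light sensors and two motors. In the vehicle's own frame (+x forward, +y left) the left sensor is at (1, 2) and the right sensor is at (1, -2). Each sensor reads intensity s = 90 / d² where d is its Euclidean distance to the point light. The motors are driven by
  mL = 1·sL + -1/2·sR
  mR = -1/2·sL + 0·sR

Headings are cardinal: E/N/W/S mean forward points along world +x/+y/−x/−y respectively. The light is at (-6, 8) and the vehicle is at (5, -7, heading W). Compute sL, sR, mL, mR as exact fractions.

left sensor world pos  = (4, -9); dL² = 389
right sensor world pos = (4, -5); dR² = 269
sL = 90/389 = 90/389
sR = 90/269 = 90/269
mL = 1·sL + -1/2·sR = 6705/104641
mR = -1/2·sL + 0·sR = -45/389

90/389 90/269 6705/104641 -45/389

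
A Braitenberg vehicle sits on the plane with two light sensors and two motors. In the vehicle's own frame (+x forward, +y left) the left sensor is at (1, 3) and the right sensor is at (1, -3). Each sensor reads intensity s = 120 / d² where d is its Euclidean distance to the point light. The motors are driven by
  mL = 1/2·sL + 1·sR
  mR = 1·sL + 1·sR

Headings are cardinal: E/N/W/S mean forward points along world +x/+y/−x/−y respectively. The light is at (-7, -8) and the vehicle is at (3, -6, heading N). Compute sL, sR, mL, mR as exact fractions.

60/29 60/89 4410/2581 7080/2581

left sensor world pos  = (0, -5); dL² = 58
right sensor world pos = (6, -5); dR² = 178
sL = 120/58 = 60/29
sR = 120/178 = 60/89
mL = 1/2·sL + 1·sR = 4410/2581
mR = 1·sL + 1·sR = 7080/2581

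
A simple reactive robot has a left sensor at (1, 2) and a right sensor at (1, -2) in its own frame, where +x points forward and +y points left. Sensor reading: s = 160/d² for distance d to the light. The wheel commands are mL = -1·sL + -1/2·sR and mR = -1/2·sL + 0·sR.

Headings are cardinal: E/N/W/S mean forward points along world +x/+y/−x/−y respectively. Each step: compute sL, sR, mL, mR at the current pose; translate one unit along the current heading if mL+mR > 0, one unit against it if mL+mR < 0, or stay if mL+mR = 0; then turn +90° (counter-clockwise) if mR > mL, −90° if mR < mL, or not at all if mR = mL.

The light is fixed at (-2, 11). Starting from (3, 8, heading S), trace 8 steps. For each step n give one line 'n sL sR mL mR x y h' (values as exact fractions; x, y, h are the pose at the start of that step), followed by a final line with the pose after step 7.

n=0: pose=(3,8,S); sL=32/13, sR=32/5; mL=-368/65, mR=-16/13; mL+mR=-448/65 → advance -1; mR−mL=288/65 → turn +1·90°
n=1: pose=(3,9,E); sL=40/9, sR=40/13; mL=-700/117, mR=-20/9; mL+mR=-320/39 → advance -1; mR−mL=440/117 → turn +1·90°
n=2: pose=(2,9,N); sL=32, sR=160/37; mL=-1264/37, mR=-16; mL+mR=-1856/37 → advance -1; mR−mL=672/37 → turn +1·90°
n=3: pose=(2,8,W); sL=80/17, sR=16; mL=-216/17, mR=-40/17; mL+mR=-256/17 → advance -1; mR−mL=176/17 → turn +1·90°
n=4: pose=(3,8,S); sL=32/13, sR=32/5; mL=-368/65, mR=-16/13; mL+mR=-448/65 → advance -1; mR−mL=288/65 → turn +1·90°
n=5: pose=(3,9,E); sL=40/9, sR=40/13; mL=-700/117, mR=-20/9; mL+mR=-320/39 → advance -1; mR−mL=440/117 → turn +1·90°
n=6: pose=(2,9,N); sL=32, sR=160/37; mL=-1264/37, mR=-16; mL+mR=-1856/37 → advance -1; mR−mL=672/37 → turn +1·90°
n=7: pose=(2,8,W); sL=80/17, sR=16; mL=-216/17, mR=-40/17; mL+mR=-256/17 → advance -1; mR−mL=176/17 → turn +1·90°

0 32/13 32/5 -368/65 -16/13 3 8 S
1 40/9 40/13 -700/117 -20/9 3 9 E
2 32 160/37 -1264/37 -16 2 9 N
3 80/17 16 -216/17 -40/17 2 8 W
4 32/13 32/5 -368/65 -16/13 3 8 S
5 40/9 40/13 -700/117 -20/9 3 9 E
6 32 160/37 -1264/37 -16 2 9 N
7 80/17 16 -216/17 -40/17 2 8 W
final 3 8 S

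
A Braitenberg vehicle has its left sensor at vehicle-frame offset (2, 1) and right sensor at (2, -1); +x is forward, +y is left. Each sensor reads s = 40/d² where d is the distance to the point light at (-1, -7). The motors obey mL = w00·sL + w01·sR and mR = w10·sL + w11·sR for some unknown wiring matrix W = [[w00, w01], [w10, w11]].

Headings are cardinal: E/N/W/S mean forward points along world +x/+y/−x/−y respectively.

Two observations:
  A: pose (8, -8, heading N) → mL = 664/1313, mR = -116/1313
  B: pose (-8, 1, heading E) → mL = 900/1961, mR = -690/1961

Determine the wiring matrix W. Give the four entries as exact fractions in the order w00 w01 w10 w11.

obs A: pose=(8,-8,N) → sL=8/13, sR=40/101, mL=664/1313, mR=-116/1313
obs B: pose=(-8,1,E) → sL=20/53, sR=20/37, mL=900/1961, mR=-690/1961
sensor matrix S = [[8/13, 40/101], [20/53, 20/37]]; det S = 471680/2574793
solve [mL_A; mL_B] = S·[w00; w01] and [mR_A; mR_B] = S·[w10; w11]:
  w00 = 1/2, w01 = 1/2, w10 = 1/2, w11 = -1

1/2 1/2 1/2 -1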